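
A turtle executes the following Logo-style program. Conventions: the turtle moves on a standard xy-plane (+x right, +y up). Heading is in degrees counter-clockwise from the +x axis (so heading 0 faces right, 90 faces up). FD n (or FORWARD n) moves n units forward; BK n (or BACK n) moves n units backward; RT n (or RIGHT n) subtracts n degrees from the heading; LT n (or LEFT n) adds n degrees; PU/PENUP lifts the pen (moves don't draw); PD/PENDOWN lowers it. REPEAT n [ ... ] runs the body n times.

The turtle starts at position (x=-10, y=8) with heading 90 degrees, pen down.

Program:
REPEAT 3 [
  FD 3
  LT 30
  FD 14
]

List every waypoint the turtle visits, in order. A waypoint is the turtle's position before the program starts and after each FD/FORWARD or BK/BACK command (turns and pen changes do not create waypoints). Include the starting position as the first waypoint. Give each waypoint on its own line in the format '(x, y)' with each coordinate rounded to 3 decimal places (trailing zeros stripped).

Answer: (-10, 8)
(-10, 11)
(-17, 23.124)
(-18.5, 25.722)
(-30.624, 32.722)
(-33.222, 34.222)
(-47.222, 34.222)

Derivation:
Executing turtle program step by step:
Start: pos=(-10,8), heading=90, pen down
REPEAT 3 [
  -- iteration 1/3 --
  FD 3: (-10,8) -> (-10,11) [heading=90, draw]
  LT 30: heading 90 -> 120
  FD 14: (-10,11) -> (-17,23.124) [heading=120, draw]
  -- iteration 2/3 --
  FD 3: (-17,23.124) -> (-18.5,25.722) [heading=120, draw]
  LT 30: heading 120 -> 150
  FD 14: (-18.5,25.722) -> (-30.624,32.722) [heading=150, draw]
  -- iteration 3/3 --
  FD 3: (-30.624,32.722) -> (-33.222,34.222) [heading=150, draw]
  LT 30: heading 150 -> 180
  FD 14: (-33.222,34.222) -> (-47.222,34.222) [heading=180, draw]
]
Final: pos=(-47.222,34.222), heading=180, 6 segment(s) drawn
Waypoints (7 total):
(-10, 8)
(-10, 11)
(-17, 23.124)
(-18.5, 25.722)
(-30.624, 32.722)
(-33.222, 34.222)
(-47.222, 34.222)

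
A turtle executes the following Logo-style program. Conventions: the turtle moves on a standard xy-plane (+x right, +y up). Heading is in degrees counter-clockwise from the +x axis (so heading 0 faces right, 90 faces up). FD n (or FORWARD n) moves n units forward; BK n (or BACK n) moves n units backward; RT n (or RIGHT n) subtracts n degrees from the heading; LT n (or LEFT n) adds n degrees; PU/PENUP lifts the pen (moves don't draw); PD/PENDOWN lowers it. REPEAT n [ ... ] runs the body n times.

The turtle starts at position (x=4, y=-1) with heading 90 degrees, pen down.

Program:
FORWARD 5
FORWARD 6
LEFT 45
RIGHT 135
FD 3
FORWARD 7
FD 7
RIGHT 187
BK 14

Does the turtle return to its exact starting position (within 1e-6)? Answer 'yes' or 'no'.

Answer: no

Derivation:
Executing turtle program step by step:
Start: pos=(4,-1), heading=90, pen down
FD 5: (4,-1) -> (4,4) [heading=90, draw]
FD 6: (4,4) -> (4,10) [heading=90, draw]
LT 45: heading 90 -> 135
RT 135: heading 135 -> 0
FD 3: (4,10) -> (7,10) [heading=0, draw]
FD 7: (7,10) -> (14,10) [heading=0, draw]
FD 7: (14,10) -> (21,10) [heading=0, draw]
RT 187: heading 0 -> 173
BK 14: (21,10) -> (34.896,8.294) [heading=173, draw]
Final: pos=(34.896,8.294), heading=173, 6 segment(s) drawn

Start position: (4, -1)
Final position: (34.896, 8.294)
Distance = 32.263; >= 1e-6 -> NOT closed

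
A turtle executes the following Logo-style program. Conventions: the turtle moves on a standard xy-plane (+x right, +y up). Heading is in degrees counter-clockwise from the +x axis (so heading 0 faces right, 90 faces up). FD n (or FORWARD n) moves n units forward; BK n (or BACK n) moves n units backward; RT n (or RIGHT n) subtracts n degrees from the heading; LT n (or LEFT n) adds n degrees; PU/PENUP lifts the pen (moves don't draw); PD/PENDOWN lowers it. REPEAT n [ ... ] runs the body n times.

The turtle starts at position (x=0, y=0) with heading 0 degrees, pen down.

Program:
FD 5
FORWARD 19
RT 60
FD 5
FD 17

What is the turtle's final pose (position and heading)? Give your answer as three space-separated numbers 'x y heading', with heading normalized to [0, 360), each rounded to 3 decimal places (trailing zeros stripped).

Answer: 35 -19.053 300

Derivation:
Executing turtle program step by step:
Start: pos=(0,0), heading=0, pen down
FD 5: (0,0) -> (5,0) [heading=0, draw]
FD 19: (5,0) -> (24,0) [heading=0, draw]
RT 60: heading 0 -> 300
FD 5: (24,0) -> (26.5,-4.33) [heading=300, draw]
FD 17: (26.5,-4.33) -> (35,-19.053) [heading=300, draw]
Final: pos=(35,-19.053), heading=300, 4 segment(s) drawn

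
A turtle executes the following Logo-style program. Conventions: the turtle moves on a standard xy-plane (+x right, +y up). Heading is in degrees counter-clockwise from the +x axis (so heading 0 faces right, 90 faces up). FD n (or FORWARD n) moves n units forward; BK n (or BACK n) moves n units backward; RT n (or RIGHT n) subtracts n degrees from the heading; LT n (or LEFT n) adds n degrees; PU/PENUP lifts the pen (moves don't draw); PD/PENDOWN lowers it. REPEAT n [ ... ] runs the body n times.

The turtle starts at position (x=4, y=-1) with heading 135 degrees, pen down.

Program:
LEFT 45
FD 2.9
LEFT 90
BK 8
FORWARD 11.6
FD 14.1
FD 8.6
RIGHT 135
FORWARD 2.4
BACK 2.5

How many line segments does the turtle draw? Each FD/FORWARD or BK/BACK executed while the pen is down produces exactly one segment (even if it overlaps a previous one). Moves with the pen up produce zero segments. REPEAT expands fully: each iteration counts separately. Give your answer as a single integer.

Answer: 7

Derivation:
Executing turtle program step by step:
Start: pos=(4,-1), heading=135, pen down
LT 45: heading 135 -> 180
FD 2.9: (4,-1) -> (1.1,-1) [heading=180, draw]
LT 90: heading 180 -> 270
BK 8: (1.1,-1) -> (1.1,7) [heading=270, draw]
FD 11.6: (1.1,7) -> (1.1,-4.6) [heading=270, draw]
FD 14.1: (1.1,-4.6) -> (1.1,-18.7) [heading=270, draw]
FD 8.6: (1.1,-18.7) -> (1.1,-27.3) [heading=270, draw]
RT 135: heading 270 -> 135
FD 2.4: (1.1,-27.3) -> (-0.597,-25.603) [heading=135, draw]
BK 2.5: (-0.597,-25.603) -> (1.171,-27.371) [heading=135, draw]
Final: pos=(1.171,-27.371), heading=135, 7 segment(s) drawn
Segments drawn: 7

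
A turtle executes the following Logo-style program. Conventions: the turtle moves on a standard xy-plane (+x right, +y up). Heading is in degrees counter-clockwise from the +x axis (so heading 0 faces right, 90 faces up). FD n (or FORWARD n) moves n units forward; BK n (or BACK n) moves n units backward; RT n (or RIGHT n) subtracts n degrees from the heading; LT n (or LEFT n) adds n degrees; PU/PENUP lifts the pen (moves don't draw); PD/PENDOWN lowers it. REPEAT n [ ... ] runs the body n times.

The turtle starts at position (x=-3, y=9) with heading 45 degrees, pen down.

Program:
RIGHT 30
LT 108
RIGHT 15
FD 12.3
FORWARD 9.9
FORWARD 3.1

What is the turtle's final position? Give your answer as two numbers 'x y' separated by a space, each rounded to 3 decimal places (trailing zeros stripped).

Answer: -10.818 33.062

Derivation:
Executing turtle program step by step:
Start: pos=(-3,9), heading=45, pen down
RT 30: heading 45 -> 15
LT 108: heading 15 -> 123
RT 15: heading 123 -> 108
FD 12.3: (-3,9) -> (-6.801,20.698) [heading=108, draw]
FD 9.9: (-6.801,20.698) -> (-9.86,30.113) [heading=108, draw]
FD 3.1: (-9.86,30.113) -> (-10.818,33.062) [heading=108, draw]
Final: pos=(-10.818,33.062), heading=108, 3 segment(s) drawn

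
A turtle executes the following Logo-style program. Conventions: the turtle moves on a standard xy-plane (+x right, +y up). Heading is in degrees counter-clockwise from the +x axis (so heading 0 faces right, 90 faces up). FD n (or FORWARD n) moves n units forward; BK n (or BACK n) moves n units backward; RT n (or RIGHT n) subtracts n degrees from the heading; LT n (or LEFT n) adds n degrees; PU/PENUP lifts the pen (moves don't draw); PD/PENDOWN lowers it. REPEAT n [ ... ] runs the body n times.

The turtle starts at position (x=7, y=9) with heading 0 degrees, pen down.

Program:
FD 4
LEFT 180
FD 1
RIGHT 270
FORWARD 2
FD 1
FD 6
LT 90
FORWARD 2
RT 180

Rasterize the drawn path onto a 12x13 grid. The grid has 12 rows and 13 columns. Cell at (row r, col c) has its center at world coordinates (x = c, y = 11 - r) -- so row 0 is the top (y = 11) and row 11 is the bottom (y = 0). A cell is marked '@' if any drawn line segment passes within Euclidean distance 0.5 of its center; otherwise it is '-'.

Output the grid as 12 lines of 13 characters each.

Segment 0: (7,9) -> (11,9)
Segment 1: (11,9) -> (10,9)
Segment 2: (10,9) -> (10,7)
Segment 3: (10,7) -> (10,6)
Segment 4: (10,6) -> (10,0)
Segment 5: (10,0) -> (12,0)

Answer: -------------
-------------
-------@@@@@-
----------@--
----------@--
----------@--
----------@--
----------@--
----------@--
----------@--
----------@--
----------@@@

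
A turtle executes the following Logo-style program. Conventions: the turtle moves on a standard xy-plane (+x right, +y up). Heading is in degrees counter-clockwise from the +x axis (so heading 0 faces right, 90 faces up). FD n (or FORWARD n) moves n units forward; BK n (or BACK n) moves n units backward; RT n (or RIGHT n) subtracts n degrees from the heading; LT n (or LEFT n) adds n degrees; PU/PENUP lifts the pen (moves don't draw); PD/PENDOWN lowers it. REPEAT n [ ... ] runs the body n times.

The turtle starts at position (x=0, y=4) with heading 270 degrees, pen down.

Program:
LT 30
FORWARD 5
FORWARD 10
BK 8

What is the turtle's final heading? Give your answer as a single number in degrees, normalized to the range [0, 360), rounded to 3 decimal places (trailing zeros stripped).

Answer: 300

Derivation:
Executing turtle program step by step:
Start: pos=(0,4), heading=270, pen down
LT 30: heading 270 -> 300
FD 5: (0,4) -> (2.5,-0.33) [heading=300, draw]
FD 10: (2.5,-0.33) -> (7.5,-8.99) [heading=300, draw]
BK 8: (7.5,-8.99) -> (3.5,-2.062) [heading=300, draw]
Final: pos=(3.5,-2.062), heading=300, 3 segment(s) drawn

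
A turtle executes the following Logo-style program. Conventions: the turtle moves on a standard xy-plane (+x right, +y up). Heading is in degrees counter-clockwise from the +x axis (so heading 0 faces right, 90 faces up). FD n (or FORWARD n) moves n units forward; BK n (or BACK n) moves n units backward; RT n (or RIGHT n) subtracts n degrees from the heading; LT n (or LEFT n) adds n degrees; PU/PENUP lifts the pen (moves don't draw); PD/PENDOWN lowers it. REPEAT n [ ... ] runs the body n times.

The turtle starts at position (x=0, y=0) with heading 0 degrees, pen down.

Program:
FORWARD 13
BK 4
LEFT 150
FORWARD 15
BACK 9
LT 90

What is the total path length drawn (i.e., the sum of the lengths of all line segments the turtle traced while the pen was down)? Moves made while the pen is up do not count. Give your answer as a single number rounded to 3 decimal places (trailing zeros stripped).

Executing turtle program step by step:
Start: pos=(0,0), heading=0, pen down
FD 13: (0,0) -> (13,0) [heading=0, draw]
BK 4: (13,0) -> (9,0) [heading=0, draw]
LT 150: heading 0 -> 150
FD 15: (9,0) -> (-3.99,7.5) [heading=150, draw]
BK 9: (-3.99,7.5) -> (3.804,3) [heading=150, draw]
LT 90: heading 150 -> 240
Final: pos=(3.804,3), heading=240, 4 segment(s) drawn

Segment lengths:
  seg 1: (0,0) -> (13,0), length = 13
  seg 2: (13,0) -> (9,0), length = 4
  seg 3: (9,0) -> (-3.99,7.5), length = 15
  seg 4: (-3.99,7.5) -> (3.804,3), length = 9
Total = 41

Answer: 41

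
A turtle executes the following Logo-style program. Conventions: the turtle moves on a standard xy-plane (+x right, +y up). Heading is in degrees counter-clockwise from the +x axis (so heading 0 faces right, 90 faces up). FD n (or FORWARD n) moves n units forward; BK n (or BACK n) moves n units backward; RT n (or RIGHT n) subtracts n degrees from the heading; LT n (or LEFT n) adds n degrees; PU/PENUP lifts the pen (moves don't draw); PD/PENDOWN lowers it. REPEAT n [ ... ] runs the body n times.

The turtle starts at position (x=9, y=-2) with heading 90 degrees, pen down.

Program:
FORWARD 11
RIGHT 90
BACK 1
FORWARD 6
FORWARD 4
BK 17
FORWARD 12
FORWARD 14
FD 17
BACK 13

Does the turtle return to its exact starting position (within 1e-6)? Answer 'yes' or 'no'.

Executing turtle program step by step:
Start: pos=(9,-2), heading=90, pen down
FD 11: (9,-2) -> (9,9) [heading=90, draw]
RT 90: heading 90 -> 0
BK 1: (9,9) -> (8,9) [heading=0, draw]
FD 6: (8,9) -> (14,9) [heading=0, draw]
FD 4: (14,9) -> (18,9) [heading=0, draw]
BK 17: (18,9) -> (1,9) [heading=0, draw]
FD 12: (1,9) -> (13,9) [heading=0, draw]
FD 14: (13,9) -> (27,9) [heading=0, draw]
FD 17: (27,9) -> (44,9) [heading=0, draw]
BK 13: (44,9) -> (31,9) [heading=0, draw]
Final: pos=(31,9), heading=0, 9 segment(s) drawn

Start position: (9, -2)
Final position: (31, 9)
Distance = 24.597; >= 1e-6 -> NOT closed

Answer: no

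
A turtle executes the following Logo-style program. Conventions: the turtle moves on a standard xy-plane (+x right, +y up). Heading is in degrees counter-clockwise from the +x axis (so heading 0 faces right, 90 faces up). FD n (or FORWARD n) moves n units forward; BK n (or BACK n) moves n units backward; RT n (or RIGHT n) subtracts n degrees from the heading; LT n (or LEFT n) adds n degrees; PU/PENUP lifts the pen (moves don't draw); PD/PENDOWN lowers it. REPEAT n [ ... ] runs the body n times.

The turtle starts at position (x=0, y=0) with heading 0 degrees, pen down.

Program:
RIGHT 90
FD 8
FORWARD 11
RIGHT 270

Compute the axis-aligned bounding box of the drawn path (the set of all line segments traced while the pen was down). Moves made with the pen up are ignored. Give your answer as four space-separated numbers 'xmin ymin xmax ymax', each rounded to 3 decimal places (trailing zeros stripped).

Answer: 0 -19 0 0

Derivation:
Executing turtle program step by step:
Start: pos=(0,0), heading=0, pen down
RT 90: heading 0 -> 270
FD 8: (0,0) -> (0,-8) [heading=270, draw]
FD 11: (0,-8) -> (0,-19) [heading=270, draw]
RT 270: heading 270 -> 0
Final: pos=(0,-19), heading=0, 2 segment(s) drawn

Segment endpoints: x in {0, 0, 0}, y in {-19, -8, 0}
xmin=0, ymin=-19, xmax=0, ymax=0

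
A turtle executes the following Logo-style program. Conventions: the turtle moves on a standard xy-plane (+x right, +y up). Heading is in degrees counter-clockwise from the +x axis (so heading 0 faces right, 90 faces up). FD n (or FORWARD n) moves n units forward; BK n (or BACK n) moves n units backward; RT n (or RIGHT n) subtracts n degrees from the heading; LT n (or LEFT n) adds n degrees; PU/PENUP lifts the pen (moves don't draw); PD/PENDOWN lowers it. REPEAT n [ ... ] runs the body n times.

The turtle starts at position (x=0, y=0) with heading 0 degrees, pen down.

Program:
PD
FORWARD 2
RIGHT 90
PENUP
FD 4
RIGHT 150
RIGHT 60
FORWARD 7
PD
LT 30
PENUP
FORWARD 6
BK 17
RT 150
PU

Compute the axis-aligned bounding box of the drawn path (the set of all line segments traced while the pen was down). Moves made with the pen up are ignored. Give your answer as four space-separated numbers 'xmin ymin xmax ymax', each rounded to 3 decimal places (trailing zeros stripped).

Executing turtle program step by step:
Start: pos=(0,0), heading=0, pen down
PD: pen down
FD 2: (0,0) -> (2,0) [heading=0, draw]
RT 90: heading 0 -> 270
PU: pen up
FD 4: (2,0) -> (2,-4) [heading=270, move]
RT 150: heading 270 -> 120
RT 60: heading 120 -> 60
FD 7: (2,-4) -> (5.5,2.062) [heading=60, move]
PD: pen down
LT 30: heading 60 -> 90
PU: pen up
FD 6: (5.5,2.062) -> (5.5,8.062) [heading=90, move]
BK 17: (5.5,8.062) -> (5.5,-8.938) [heading=90, move]
RT 150: heading 90 -> 300
PU: pen up
Final: pos=(5.5,-8.938), heading=300, 1 segment(s) drawn

Segment endpoints: x in {0, 2}, y in {0}
xmin=0, ymin=0, xmax=2, ymax=0

Answer: 0 0 2 0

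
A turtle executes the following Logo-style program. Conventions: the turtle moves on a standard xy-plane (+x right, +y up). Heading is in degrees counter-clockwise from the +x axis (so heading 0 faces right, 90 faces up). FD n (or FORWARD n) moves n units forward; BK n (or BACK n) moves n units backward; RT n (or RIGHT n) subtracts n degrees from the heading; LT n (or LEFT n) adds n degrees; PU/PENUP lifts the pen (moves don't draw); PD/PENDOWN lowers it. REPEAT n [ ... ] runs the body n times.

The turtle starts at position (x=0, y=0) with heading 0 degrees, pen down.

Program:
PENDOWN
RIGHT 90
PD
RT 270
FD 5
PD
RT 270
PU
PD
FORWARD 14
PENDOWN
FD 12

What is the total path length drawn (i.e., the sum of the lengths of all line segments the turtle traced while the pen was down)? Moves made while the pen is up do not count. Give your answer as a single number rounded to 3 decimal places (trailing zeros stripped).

Executing turtle program step by step:
Start: pos=(0,0), heading=0, pen down
PD: pen down
RT 90: heading 0 -> 270
PD: pen down
RT 270: heading 270 -> 0
FD 5: (0,0) -> (5,0) [heading=0, draw]
PD: pen down
RT 270: heading 0 -> 90
PU: pen up
PD: pen down
FD 14: (5,0) -> (5,14) [heading=90, draw]
PD: pen down
FD 12: (5,14) -> (5,26) [heading=90, draw]
Final: pos=(5,26), heading=90, 3 segment(s) drawn

Segment lengths:
  seg 1: (0,0) -> (5,0), length = 5
  seg 2: (5,0) -> (5,14), length = 14
  seg 3: (5,14) -> (5,26), length = 12
Total = 31

Answer: 31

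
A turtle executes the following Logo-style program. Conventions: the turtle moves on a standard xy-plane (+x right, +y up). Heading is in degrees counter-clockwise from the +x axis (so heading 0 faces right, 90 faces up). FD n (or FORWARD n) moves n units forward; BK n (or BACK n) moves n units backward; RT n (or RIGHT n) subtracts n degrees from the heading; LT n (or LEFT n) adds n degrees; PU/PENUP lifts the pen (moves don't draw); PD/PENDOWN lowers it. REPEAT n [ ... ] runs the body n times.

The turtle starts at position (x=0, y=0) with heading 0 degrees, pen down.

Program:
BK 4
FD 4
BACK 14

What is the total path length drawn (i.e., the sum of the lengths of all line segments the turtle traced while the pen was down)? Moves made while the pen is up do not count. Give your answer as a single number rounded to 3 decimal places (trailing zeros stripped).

Executing turtle program step by step:
Start: pos=(0,0), heading=0, pen down
BK 4: (0,0) -> (-4,0) [heading=0, draw]
FD 4: (-4,0) -> (0,0) [heading=0, draw]
BK 14: (0,0) -> (-14,0) [heading=0, draw]
Final: pos=(-14,0), heading=0, 3 segment(s) drawn

Segment lengths:
  seg 1: (0,0) -> (-4,0), length = 4
  seg 2: (-4,0) -> (0,0), length = 4
  seg 3: (0,0) -> (-14,0), length = 14
Total = 22

Answer: 22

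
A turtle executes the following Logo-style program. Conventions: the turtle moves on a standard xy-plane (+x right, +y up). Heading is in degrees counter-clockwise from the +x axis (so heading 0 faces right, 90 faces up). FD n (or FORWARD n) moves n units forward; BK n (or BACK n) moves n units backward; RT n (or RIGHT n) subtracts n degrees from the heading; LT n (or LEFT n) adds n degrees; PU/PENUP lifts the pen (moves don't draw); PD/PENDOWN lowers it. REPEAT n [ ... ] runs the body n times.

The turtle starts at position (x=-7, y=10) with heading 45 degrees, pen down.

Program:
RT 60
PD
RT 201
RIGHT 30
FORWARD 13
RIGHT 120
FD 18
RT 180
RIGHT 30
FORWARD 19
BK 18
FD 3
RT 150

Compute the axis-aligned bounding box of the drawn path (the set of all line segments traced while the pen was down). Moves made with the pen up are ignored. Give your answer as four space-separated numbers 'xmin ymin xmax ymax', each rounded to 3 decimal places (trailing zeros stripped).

Executing turtle program step by step:
Start: pos=(-7,10), heading=45, pen down
RT 60: heading 45 -> 345
PD: pen down
RT 201: heading 345 -> 144
RT 30: heading 144 -> 114
FD 13: (-7,10) -> (-12.288,21.876) [heading=114, draw]
RT 120: heading 114 -> 354
FD 18: (-12.288,21.876) -> (5.614,19.995) [heading=354, draw]
RT 180: heading 354 -> 174
RT 30: heading 174 -> 144
FD 19: (5.614,19.995) -> (-9.758,31.162) [heading=144, draw]
BK 18: (-9.758,31.162) -> (4.805,20.582) [heading=144, draw]
FD 3: (4.805,20.582) -> (2.378,22.346) [heading=144, draw]
RT 150: heading 144 -> 354
Final: pos=(2.378,22.346), heading=354, 5 segment(s) drawn

Segment endpoints: x in {-12.288, -9.758, -7, 2.378, 4.805, 5.614}, y in {10, 19.995, 20.582, 21.876, 22.346, 31.162}
xmin=-12.288, ymin=10, xmax=5.614, ymax=31.162

Answer: -12.288 10 5.614 31.162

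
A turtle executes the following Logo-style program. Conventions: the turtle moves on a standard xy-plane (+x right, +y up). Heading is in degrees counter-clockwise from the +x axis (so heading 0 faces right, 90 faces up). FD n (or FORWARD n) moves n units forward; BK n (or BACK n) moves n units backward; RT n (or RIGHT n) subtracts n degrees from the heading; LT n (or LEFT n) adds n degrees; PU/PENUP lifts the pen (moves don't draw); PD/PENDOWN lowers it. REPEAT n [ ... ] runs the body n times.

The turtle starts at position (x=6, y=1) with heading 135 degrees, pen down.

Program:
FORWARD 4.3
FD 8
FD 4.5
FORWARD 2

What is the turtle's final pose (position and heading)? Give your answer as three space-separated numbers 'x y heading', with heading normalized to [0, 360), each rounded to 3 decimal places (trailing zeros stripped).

Answer: -7.294 14.294 135

Derivation:
Executing turtle program step by step:
Start: pos=(6,1), heading=135, pen down
FD 4.3: (6,1) -> (2.959,4.041) [heading=135, draw]
FD 8: (2.959,4.041) -> (-2.697,9.697) [heading=135, draw]
FD 4.5: (-2.697,9.697) -> (-5.879,12.879) [heading=135, draw]
FD 2: (-5.879,12.879) -> (-7.294,14.294) [heading=135, draw]
Final: pos=(-7.294,14.294), heading=135, 4 segment(s) drawn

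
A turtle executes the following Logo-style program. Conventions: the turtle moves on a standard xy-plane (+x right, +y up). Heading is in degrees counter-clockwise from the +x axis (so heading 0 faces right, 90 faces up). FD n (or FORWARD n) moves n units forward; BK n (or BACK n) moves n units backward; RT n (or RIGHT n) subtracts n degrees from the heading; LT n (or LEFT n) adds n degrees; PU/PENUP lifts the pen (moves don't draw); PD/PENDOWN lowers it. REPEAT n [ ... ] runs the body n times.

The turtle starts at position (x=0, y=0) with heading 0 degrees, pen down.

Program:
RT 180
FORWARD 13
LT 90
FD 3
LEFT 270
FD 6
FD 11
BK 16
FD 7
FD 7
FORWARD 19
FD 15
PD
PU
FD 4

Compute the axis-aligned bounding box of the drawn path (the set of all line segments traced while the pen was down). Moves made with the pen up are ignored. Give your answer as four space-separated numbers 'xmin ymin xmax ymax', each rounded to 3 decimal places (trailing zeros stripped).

Answer: -62 -3 0 0

Derivation:
Executing turtle program step by step:
Start: pos=(0,0), heading=0, pen down
RT 180: heading 0 -> 180
FD 13: (0,0) -> (-13,0) [heading=180, draw]
LT 90: heading 180 -> 270
FD 3: (-13,0) -> (-13,-3) [heading=270, draw]
LT 270: heading 270 -> 180
FD 6: (-13,-3) -> (-19,-3) [heading=180, draw]
FD 11: (-19,-3) -> (-30,-3) [heading=180, draw]
BK 16: (-30,-3) -> (-14,-3) [heading=180, draw]
FD 7: (-14,-3) -> (-21,-3) [heading=180, draw]
FD 7: (-21,-3) -> (-28,-3) [heading=180, draw]
FD 19: (-28,-3) -> (-47,-3) [heading=180, draw]
FD 15: (-47,-3) -> (-62,-3) [heading=180, draw]
PD: pen down
PU: pen up
FD 4: (-62,-3) -> (-66,-3) [heading=180, move]
Final: pos=(-66,-3), heading=180, 9 segment(s) drawn

Segment endpoints: x in {-62, -47, -30, -28, -21, -19, -14, -13, 0}, y in {-3, -3, -3, -3, -3, -3, -3, 0, 0}
xmin=-62, ymin=-3, xmax=0, ymax=0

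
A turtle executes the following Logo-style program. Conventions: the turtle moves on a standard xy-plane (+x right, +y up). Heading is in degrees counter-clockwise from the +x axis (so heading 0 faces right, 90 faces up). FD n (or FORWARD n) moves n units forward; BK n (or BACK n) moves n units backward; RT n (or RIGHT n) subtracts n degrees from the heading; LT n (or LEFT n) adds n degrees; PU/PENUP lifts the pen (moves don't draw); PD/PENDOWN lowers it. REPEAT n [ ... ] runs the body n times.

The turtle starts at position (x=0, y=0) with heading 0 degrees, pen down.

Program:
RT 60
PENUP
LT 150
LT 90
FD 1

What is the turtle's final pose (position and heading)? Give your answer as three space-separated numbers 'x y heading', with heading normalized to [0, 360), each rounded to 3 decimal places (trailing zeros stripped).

Executing turtle program step by step:
Start: pos=(0,0), heading=0, pen down
RT 60: heading 0 -> 300
PU: pen up
LT 150: heading 300 -> 90
LT 90: heading 90 -> 180
FD 1: (0,0) -> (-1,0) [heading=180, move]
Final: pos=(-1,0), heading=180, 0 segment(s) drawn

Answer: -1 0 180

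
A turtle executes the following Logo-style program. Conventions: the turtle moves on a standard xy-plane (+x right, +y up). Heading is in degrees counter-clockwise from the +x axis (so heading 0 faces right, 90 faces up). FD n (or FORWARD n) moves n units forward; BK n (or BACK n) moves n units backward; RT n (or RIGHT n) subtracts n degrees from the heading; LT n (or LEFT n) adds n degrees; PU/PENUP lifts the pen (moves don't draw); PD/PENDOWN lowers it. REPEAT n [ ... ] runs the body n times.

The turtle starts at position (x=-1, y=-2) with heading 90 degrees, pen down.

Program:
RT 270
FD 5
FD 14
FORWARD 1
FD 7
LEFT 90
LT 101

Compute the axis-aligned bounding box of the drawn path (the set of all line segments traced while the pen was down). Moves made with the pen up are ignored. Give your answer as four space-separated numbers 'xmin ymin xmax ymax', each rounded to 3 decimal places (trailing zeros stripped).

Executing turtle program step by step:
Start: pos=(-1,-2), heading=90, pen down
RT 270: heading 90 -> 180
FD 5: (-1,-2) -> (-6,-2) [heading=180, draw]
FD 14: (-6,-2) -> (-20,-2) [heading=180, draw]
FD 1: (-20,-2) -> (-21,-2) [heading=180, draw]
FD 7: (-21,-2) -> (-28,-2) [heading=180, draw]
LT 90: heading 180 -> 270
LT 101: heading 270 -> 11
Final: pos=(-28,-2), heading=11, 4 segment(s) drawn

Segment endpoints: x in {-28, -21, -20, -6, -1}, y in {-2, -2, -2, -2}
xmin=-28, ymin=-2, xmax=-1, ymax=-2

Answer: -28 -2 -1 -2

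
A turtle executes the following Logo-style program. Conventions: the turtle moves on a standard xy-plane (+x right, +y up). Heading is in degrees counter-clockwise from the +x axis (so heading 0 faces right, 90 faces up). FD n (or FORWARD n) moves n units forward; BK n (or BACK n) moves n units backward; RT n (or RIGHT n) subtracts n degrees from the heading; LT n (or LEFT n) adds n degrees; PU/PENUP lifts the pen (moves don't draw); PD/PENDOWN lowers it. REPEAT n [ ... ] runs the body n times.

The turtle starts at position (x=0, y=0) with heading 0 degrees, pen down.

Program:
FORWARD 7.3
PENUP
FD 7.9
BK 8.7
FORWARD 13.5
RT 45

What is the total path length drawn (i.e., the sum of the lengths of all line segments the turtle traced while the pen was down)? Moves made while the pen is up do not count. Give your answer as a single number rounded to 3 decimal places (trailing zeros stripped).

Executing turtle program step by step:
Start: pos=(0,0), heading=0, pen down
FD 7.3: (0,0) -> (7.3,0) [heading=0, draw]
PU: pen up
FD 7.9: (7.3,0) -> (15.2,0) [heading=0, move]
BK 8.7: (15.2,0) -> (6.5,0) [heading=0, move]
FD 13.5: (6.5,0) -> (20,0) [heading=0, move]
RT 45: heading 0 -> 315
Final: pos=(20,0), heading=315, 1 segment(s) drawn

Segment lengths:
  seg 1: (0,0) -> (7.3,0), length = 7.3
Total = 7.3

Answer: 7.3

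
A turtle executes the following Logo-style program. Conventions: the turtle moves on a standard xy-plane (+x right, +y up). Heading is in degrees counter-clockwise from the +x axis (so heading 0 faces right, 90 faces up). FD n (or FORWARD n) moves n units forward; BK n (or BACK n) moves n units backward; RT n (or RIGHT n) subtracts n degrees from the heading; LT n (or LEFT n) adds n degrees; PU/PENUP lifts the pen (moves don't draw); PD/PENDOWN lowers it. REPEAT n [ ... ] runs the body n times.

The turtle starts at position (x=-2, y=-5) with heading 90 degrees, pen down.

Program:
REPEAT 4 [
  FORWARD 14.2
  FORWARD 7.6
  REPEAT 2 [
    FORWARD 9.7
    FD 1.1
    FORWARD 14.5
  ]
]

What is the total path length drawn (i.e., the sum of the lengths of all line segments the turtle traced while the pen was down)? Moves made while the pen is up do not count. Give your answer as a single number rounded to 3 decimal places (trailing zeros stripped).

Executing turtle program step by step:
Start: pos=(-2,-5), heading=90, pen down
REPEAT 4 [
  -- iteration 1/4 --
  FD 14.2: (-2,-5) -> (-2,9.2) [heading=90, draw]
  FD 7.6: (-2,9.2) -> (-2,16.8) [heading=90, draw]
  REPEAT 2 [
    -- iteration 1/2 --
    FD 9.7: (-2,16.8) -> (-2,26.5) [heading=90, draw]
    FD 1.1: (-2,26.5) -> (-2,27.6) [heading=90, draw]
    FD 14.5: (-2,27.6) -> (-2,42.1) [heading=90, draw]
    -- iteration 2/2 --
    FD 9.7: (-2,42.1) -> (-2,51.8) [heading=90, draw]
    FD 1.1: (-2,51.8) -> (-2,52.9) [heading=90, draw]
    FD 14.5: (-2,52.9) -> (-2,67.4) [heading=90, draw]
  ]
  -- iteration 2/4 --
  FD 14.2: (-2,67.4) -> (-2,81.6) [heading=90, draw]
  FD 7.6: (-2,81.6) -> (-2,89.2) [heading=90, draw]
  REPEAT 2 [
    -- iteration 1/2 --
    FD 9.7: (-2,89.2) -> (-2,98.9) [heading=90, draw]
    FD 1.1: (-2,98.9) -> (-2,100) [heading=90, draw]
    FD 14.5: (-2,100) -> (-2,114.5) [heading=90, draw]
    -- iteration 2/2 --
    FD 9.7: (-2,114.5) -> (-2,124.2) [heading=90, draw]
    FD 1.1: (-2,124.2) -> (-2,125.3) [heading=90, draw]
    FD 14.5: (-2,125.3) -> (-2,139.8) [heading=90, draw]
  ]
  -- iteration 3/4 --
  FD 14.2: (-2,139.8) -> (-2,154) [heading=90, draw]
  FD 7.6: (-2,154) -> (-2,161.6) [heading=90, draw]
  REPEAT 2 [
    -- iteration 1/2 --
    FD 9.7: (-2,161.6) -> (-2,171.3) [heading=90, draw]
    FD 1.1: (-2,171.3) -> (-2,172.4) [heading=90, draw]
    FD 14.5: (-2,172.4) -> (-2,186.9) [heading=90, draw]
    -- iteration 2/2 --
    FD 9.7: (-2,186.9) -> (-2,196.6) [heading=90, draw]
    FD 1.1: (-2,196.6) -> (-2,197.7) [heading=90, draw]
    FD 14.5: (-2,197.7) -> (-2,212.2) [heading=90, draw]
  ]
  -- iteration 4/4 --
  FD 14.2: (-2,212.2) -> (-2,226.4) [heading=90, draw]
  FD 7.6: (-2,226.4) -> (-2,234) [heading=90, draw]
  REPEAT 2 [
    -- iteration 1/2 --
    FD 9.7: (-2,234) -> (-2,243.7) [heading=90, draw]
    FD 1.1: (-2,243.7) -> (-2,244.8) [heading=90, draw]
    FD 14.5: (-2,244.8) -> (-2,259.3) [heading=90, draw]
    -- iteration 2/2 --
    FD 9.7: (-2,259.3) -> (-2,269) [heading=90, draw]
    FD 1.1: (-2,269) -> (-2,270.1) [heading=90, draw]
    FD 14.5: (-2,270.1) -> (-2,284.6) [heading=90, draw]
  ]
]
Final: pos=(-2,284.6), heading=90, 32 segment(s) drawn

Segment lengths:
  seg 1: (-2,-5) -> (-2,9.2), length = 14.2
  seg 2: (-2,9.2) -> (-2,16.8), length = 7.6
  seg 3: (-2,16.8) -> (-2,26.5), length = 9.7
  seg 4: (-2,26.5) -> (-2,27.6), length = 1.1
  seg 5: (-2,27.6) -> (-2,42.1), length = 14.5
  seg 6: (-2,42.1) -> (-2,51.8), length = 9.7
  seg 7: (-2,51.8) -> (-2,52.9), length = 1.1
  seg 8: (-2,52.9) -> (-2,67.4), length = 14.5
  seg 9: (-2,67.4) -> (-2,81.6), length = 14.2
  seg 10: (-2,81.6) -> (-2,89.2), length = 7.6
  seg 11: (-2,89.2) -> (-2,98.9), length = 9.7
  seg 12: (-2,98.9) -> (-2,100), length = 1.1
  seg 13: (-2,100) -> (-2,114.5), length = 14.5
  seg 14: (-2,114.5) -> (-2,124.2), length = 9.7
  seg 15: (-2,124.2) -> (-2,125.3), length = 1.1
  seg 16: (-2,125.3) -> (-2,139.8), length = 14.5
  seg 17: (-2,139.8) -> (-2,154), length = 14.2
  seg 18: (-2,154) -> (-2,161.6), length = 7.6
  seg 19: (-2,161.6) -> (-2,171.3), length = 9.7
  seg 20: (-2,171.3) -> (-2,172.4), length = 1.1
  seg 21: (-2,172.4) -> (-2,186.9), length = 14.5
  seg 22: (-2,186.9) -> (-2,196.6), length = 9.7
  seg 23: (-2,196.6) -> (-2,197.7), length = 1.1
  seg 24: (-2,197.7) -> (-2,212.2), length = 14.5
  seg 25: (-2,212.2) -> (-2,226.4), length = 14.2
  seg 26: (-2,226.4) -> (-2,234), length = 7.6
  seg 27: (-2,234) -> (-2,243.7), length = 9.7
  seg 28: (-2,243.7) -> (-2,244.8), length = 1.1
  seg 29: (-2,244.8) -> (-2,259.3), length = 14.5
  seg 30: (-2,259.3) -> (-2,269), length = 9.7
  seg 31: (-2,269) -> (-2,270.1), length = 1.1
  seg 32: (-2,270.1) -> (-2,284.6), length = 14.5
Total = 289.6

Answer: 289.6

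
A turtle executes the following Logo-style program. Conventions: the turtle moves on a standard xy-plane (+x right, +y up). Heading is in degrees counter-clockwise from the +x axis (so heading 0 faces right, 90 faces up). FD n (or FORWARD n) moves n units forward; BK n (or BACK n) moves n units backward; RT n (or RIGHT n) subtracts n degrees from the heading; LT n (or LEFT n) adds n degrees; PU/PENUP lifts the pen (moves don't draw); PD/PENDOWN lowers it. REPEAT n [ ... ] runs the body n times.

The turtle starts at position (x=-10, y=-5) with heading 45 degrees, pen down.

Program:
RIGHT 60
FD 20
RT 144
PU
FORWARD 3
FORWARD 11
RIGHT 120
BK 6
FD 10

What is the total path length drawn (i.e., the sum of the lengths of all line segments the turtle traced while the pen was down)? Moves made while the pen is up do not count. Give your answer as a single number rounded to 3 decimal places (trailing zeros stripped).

Answer: 20

Derivation:
Executing turtle program step by step:
Start: pos=(-10,-5), heading=45, pen down
RT 60: heading 45 -> 345
FD 20: (-10,-5) -> (9.319,-10.176) [heading=345, draw]
RT 144: heading 345 -> 201
PU: pen up
FD 3: (9.319,-10.176) -> (6.518,-11.251) [heading=201, move]
FD 11: (6.518,-11.251) -> (-3.752,-15.194) [heading=201, move]
RT 120: heading 201 -> 81
BK 6: (-3.752,-15.194) -> (-4.69,-21.12) [heading=81, move]
FD 10: (-4.69,-21.12) -> (-3.126,-11.243) [heading=81, move]
Final: pos=(-3.126,-11.243), heading=81, 1 segment(s) drawn

Segment lengths:
  seg 1: (-10,-5) -> (9.319,-10.176), length = 20
Total = 20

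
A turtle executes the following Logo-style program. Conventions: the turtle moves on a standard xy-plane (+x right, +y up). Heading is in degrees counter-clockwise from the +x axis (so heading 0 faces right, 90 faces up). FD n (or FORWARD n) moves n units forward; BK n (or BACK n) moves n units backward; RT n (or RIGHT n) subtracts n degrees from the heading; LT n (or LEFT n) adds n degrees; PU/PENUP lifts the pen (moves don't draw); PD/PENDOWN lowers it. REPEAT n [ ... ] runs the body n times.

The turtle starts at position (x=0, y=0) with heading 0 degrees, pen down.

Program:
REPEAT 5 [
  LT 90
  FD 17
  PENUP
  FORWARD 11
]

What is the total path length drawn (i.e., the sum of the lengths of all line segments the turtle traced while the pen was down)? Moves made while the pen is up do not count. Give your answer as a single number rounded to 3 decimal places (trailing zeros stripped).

Executing turtle program step by step:
Start: pos=(0,0), heading=0, pen down
REPEAT 5 [
  -- iteration 1/5 --
  LT 90: heading 0 -> 90
  FD 17: (0,0) -> (0,17) [heading=90, draw]
  PU: pen up
  FD 11: (0,17) -> (0,28) [heading=90, move]
  -- iteration 2/5 --
  LT 90: heading 90 -> 180
  FD 17: (0,28) -> (-17,28) [heading=180, move]
  PU: pen up
  FD 11: (-17,28) -> (-28,28) [heading=180, move]
  -- iteration 3/5 --
  LT 90: heading 180 -> 270
  FD 17: (-28,28) -> (-28,11) [heading=270, move]
  PU: pen up
  FD 11: (-28,11) -> (-28,0) [heading=270, move]
  -- iteration 4/5 --
  LT 90: heading 270 -> 0
  FD 17: (-28,0) -> (-11,0) [heading=0, move]
  PU: pen up
  FD 11: (-11,0) -> (0,0) [heading=0, move]
  -- iteration 5/5 --
  LT 90: heading 0 -> 90
  FD 17: (0,0) -> (0,17) [heading=90, move]
  PU: pen up
  FD 11: (0,17) -> (0,28) [heading=90, move]
]
Final: pos=(0,28), heading=90, 1 segment(s) drawn

Segment lengths:
  seg 1: (0,0) -> (0,17), length = 17
Total = 17

Answer: 17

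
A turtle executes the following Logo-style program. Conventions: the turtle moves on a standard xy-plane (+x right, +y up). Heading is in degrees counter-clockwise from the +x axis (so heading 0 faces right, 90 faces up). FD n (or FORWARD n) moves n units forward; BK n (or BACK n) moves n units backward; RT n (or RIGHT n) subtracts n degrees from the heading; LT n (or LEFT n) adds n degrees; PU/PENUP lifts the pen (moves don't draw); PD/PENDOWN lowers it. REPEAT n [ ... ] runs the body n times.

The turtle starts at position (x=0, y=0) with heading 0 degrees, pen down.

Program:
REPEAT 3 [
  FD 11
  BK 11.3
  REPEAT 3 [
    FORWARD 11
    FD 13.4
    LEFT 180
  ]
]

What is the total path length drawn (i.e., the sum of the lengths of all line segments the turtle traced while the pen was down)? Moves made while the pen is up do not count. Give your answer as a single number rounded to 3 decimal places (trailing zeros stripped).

Executing turtle program step by step:
Start: pos=(0,0), heading=0, pen down
REPEAT 3 [
  -- iteration 1/3 --
  FD 11: (0,0) -> (11,0) [heading=0, draw]
  BK 11.3: (11,0) -> (-0.3,0) [heading=0, draw]
  REPEAT 3 [
    -- iteration 1/3 --
    FD 11: (-0.3,0) -> (10.7,0) [heading=0, draw]
    FD 13.4: (10.7,0) -> (24.1,0) [heading=0, draw]
    LT 180: heading 0 -> 180
    -- iteration 2/3 --
    FD 11: (24.1,0) -> (13.1,0) [heading=180, draw]
    FD 13.4: (13.1,0) -> (-0.3,0) [heading=180, draw]
    LT 180: heading 180 -> 0
    -- iteration 3/3 --
    FD 11: (-0.3,0) -> (10.7,0) [heading=0, draw]
    FD 13.4: (10.7,0) -> (24.1,0) [heading=0, draw]
    LT 180: heading 0 -> 180
  ]
  -- iteration 2/3 --
  FD 11: (24.1,0) -> (13.1,0) [heading=180, draw]
  BK 11.3: (13.1,0) -> (24.4,0) [heading=180, draw]
  REPEAT 3 [
    -- iteration 1/3 --
    FD 11: (24.4,0) -> (13.4,0) [heading=180, draw]
    FD 13.4: (13.4,0) -> (0,0) [heading=180, draw]
    LT 180: heading 180 -> 0
    -- iteration 2/3 --
    FD 11: (0,0) -> (11,0) [heading=0, draw]
    FD 13.4: (11,0) -> (24.4,0) [heading=0, draw]
    LT 180: heading 0 -> 180
    -- iteration 3/3 --
    FD 11: (24.4,0) -> (13.4,0) [heading=180, draw]
    FD 13.4: (13.4,0) -> (0,0) [heading=180, draw]
    LT 180: heading 180 -> 0
  ]
  -- iteration 3/3 --
  FD 11: (0,0) -> (11,0) [heading=0, draw]
  BK 11.3: (11,0) -> (-0.3,0) [heading=0, draw]
  REPEAT 3 [
    -- iteration 1/3 --
    FD 11: (-0.3,0) -> (10.7,0) [heading=0, draw]
    FD 13.4: (10.7,0) -> (24.1,0) [heading=0, draw]
    LT 180: heading 0 -> 180
    -- iteration 2/3 --
    FD 11: (24.1,0) -> (13.1,0) [heading=180, draw]
    FD 13.4: (13.1,0) -> (-0.3,0) [heading=180, draw]
    LT 180: heading 180 -> 0
    -- iteration 3/3 --
    FD 11: (-0.3,0) -> (10.7,0) [heading=0, draw]
    FD 13.4: (10.7,0) -> (24.1,0) [heading=0, draw]
    LT 180: heading 0 -> 180
  ]
]
Final: pos=(24.1,0), heading=180, 24 segment(s) drawn

Segment lengths:
  seg 1: (0,0) -> (11,0), length = 11
  seg 2: (11,0) -> (-0.3,0), length = 11.3
  seg 3: (-0.3,0) -> (10.7,0), length = 11
  seg 4: (10.7,0) -> (24.1,0), length = 13.4
  seg 5: (24.1,0) -> (13.1,0), length = 11
  seg 6: (13.1,0) -> (-0.3,0), length = 13.4
  seg 7: (-0.3,0) -> (10.7,0), length = 11
  seg 8: (10.7,0) -> (24.1,0), length = 13.4
  seg 9: (24.1,0) -> (13.1,0), length = 11
  seg 10: (13.1,0) -> (24.4,0), length = 11.3
  seg 11: (24.4,0) -> (13.4,0), length = 11
  seg 12: (13.4,0) -> (0,0), length = 13.4
  seg 13: (0,0) -> (11,0), length = 11
  seg 14: (11,0) -> (24.4,0), length = 13.4
  seg 15: (24.4,0) -> (13.4,0), length = 11
  seg 16: (13.4,0) -> (0,0), length = 13.4
  seg 17: (0,0) -> (11,0), length = 11
  seg 18: (11,0) -> (-0.3,0), length = 11.3
  seg 19: (-0.3,0) -> (10.7,0), length = 11
  seg 20: (10.7,0) -> (24.1,0), length = 13.4
  seg 21: (24.1,0) -> (13.1,0), length = 11
  seg 22: (13.1,0) -> (-0.3,0), length = 13.4
  seg 23: (-0.3,0) -> (10.7,0), length = 11
  seg 24: (10.7,0) -> (24.1,0), length = 13.4
Total = 286.5

Answer: 286.5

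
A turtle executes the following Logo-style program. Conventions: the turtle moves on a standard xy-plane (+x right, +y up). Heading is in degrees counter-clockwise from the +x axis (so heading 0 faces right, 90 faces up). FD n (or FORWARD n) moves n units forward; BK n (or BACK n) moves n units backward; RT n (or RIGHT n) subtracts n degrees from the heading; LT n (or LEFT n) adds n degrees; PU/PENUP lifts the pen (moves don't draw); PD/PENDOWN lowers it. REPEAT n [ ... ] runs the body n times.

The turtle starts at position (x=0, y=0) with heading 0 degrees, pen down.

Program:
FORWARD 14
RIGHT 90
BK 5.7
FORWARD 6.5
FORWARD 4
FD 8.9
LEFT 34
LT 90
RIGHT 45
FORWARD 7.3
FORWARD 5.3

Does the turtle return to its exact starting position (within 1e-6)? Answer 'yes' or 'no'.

Answer: no

Derivation:
Executing turtle program step by step:
Start: pos=(0,0), heading=0, pen down
FD 14: (0,0) -> (14,0) [heading=0, draw]
RT 90: heading 0 -> 270
BK 5.7: (14,0) -> (14,5.7) [heading=270, draw]
FD 6.5: (14,5.7) -> (14,-0.8) [heading=270, draw]
FD 4: (14,-0.8) -> (14,-4.8) [heading=270, draw]
FD 8.9: (14,-4.8) -> (14,-13.7) [heading=270, draw]
LT 34: heading 270 -> 304
LT 90: heading 304 -> 34
RT 45: heading 34 -> 349
FD 7.3: (14,-13.7) -> (21.166,-15.093) [heading=349, draw]
FD 5.3: (21.166,-15.093) -> (26.369,-16.104) [heading=349, draw]
Final: pos=(26.369,-16.104), heading=349, 7 segment(s) drawn

Start position: (0, 0)
Final position: (26.369, -16.104)
Distance = 30.897; >= 1e-6 -> NOT closed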